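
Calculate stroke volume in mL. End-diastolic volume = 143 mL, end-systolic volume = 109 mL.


SV = EDV - ESV
SV = 143 - 109
SV = 34 mL


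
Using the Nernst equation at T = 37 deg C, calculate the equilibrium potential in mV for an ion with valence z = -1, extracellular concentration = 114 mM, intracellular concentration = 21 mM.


E = (RT/(zF)) * ln(C_out/C_in)
T = 37 + 273.15 = 310.15 K
E = (8.314 * 310.15 / (-1 * 96485)) * ln(114/21)
E = -45.21 mV


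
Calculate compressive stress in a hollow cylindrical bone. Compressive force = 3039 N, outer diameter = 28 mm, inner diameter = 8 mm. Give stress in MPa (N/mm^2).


A = pi*(r_o^2 - r_i^2)
r_o = 14 mm, r_i = 4 mm
A = 565.487 mm^2
sigma = F/A = 3039 / 565.487
sigma = 5.374 MPa


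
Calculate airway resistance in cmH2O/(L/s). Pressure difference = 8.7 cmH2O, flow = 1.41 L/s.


R = dP / flow
R = 8.7 / 1.41
R = 6.17 cmH2O/(L/s)


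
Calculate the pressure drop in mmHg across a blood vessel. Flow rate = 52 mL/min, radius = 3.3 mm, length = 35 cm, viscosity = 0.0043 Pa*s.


dP = 8*mu*L*Q / (pi*r^4)
Q = 52 mL/min = 8.66667e-07 m^3/s
dP = 28.0074 Pa = 28.0074 / 133.322 mmHg = 0.2101 mmHg


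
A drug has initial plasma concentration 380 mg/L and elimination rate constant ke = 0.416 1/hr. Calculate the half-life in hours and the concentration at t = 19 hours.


t_half = ln(2) / ke = 0.693147 / 0.416 = 1.666 hr
C(t) = C0 * exp(-ke*t) = 380 * exp(-0.416*19)
C(19) = 0.1403 mg/L


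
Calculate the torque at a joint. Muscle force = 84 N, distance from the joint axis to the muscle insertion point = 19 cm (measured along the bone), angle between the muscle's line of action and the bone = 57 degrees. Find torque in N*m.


Torque = F * d * sin(theta)   (moment arm = d*sin(theta))
d = 19 cm = 0.19 m
Torque = 84 * 0.19 * sin(57)
Torque = 13.39 N*m


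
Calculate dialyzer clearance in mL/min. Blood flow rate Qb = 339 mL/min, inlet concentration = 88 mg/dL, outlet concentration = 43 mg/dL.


K = Qb * (Cb_in - Cb_out) / Cb_in
K = 339 * (88 - 43) / 88
K = 173.4 mL/min


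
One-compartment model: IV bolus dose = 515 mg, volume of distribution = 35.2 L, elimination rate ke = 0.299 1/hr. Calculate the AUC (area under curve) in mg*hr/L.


C0 = Dose/Vd = 515/35.2 = 14.6307 mg/L
AUC = C0/ke = 14.6307/0.299
AUC = 48.93 mg*hr/L


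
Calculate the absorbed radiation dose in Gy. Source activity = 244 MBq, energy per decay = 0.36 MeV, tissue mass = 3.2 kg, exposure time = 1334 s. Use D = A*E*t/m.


A = 244 MBq = 2.4400e+08 Bq
E = 0.36 MeV = 5.7672e-14 J
D = A*E*t/m = 2.4400e+08*5.7672e-14*1334/3.2
D = 0.005866 Gy


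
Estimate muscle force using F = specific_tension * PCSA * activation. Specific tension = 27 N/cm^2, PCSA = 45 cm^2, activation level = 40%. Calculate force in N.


F = sigma * PCSA * activation
F = 27 * 45 * 0.4
F = 486 N


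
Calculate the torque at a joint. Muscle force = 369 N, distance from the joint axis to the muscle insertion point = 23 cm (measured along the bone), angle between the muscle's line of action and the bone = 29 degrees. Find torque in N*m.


Torque = F * d * sin(theta)   (moment arm = d*sin(theta))
d = 23 cm = 0.23 m
Torque = 369 * 0.23 * sin(29)
Torque = 41.15 N*m


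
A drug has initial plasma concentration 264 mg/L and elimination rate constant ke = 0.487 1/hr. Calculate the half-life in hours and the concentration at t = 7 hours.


t_half = ln(2) / ke = 0.693147 / 0.487 = 1.423 hr
C(t) = C0 * exp(-ke*t) = 264 * exp(-0.487*7)
C(7) = 8.732 mg/L


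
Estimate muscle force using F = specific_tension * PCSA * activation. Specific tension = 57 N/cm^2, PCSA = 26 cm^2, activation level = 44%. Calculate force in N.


F = sigma * PCSA * activation
F = 57 * 26 * 0.44
F = 652.1 N


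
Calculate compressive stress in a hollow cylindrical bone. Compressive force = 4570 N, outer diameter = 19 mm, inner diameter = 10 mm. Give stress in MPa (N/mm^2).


A = pi*(r_o^2 - r_i^2)
r_o = 9.5 mm, r_i = 5 mm
A = 204.989 mm^2
sigma = F/A = 4570 / 204.989
sigma = 22.29 MPa


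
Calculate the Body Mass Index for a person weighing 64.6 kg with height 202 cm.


BMI = weight / height^2
height = 202 cm = 2.02 m
BMI = 64.6 / 2.02^2
BMI = 15.83 kg/m^2


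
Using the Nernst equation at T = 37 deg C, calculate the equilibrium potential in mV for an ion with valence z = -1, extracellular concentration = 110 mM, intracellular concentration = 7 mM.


E = (RT/(zF)) * ln(C_out/C_in)
T = 37 + 273.15 = 310.15 K
E = (8.314 * 310.15 / (-1 * 96485)) * ln(110/7)
E = -73.62 mV


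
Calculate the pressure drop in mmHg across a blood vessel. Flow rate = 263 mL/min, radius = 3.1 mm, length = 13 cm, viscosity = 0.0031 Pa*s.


dP = 8*mu*L*Q / (pi*r^4)
Q = 263 mL/min = 4.38333e-06 m^3/s
dP = 48.7083 Pa = 48.7083 / 133.322 mmHg = 0.3653 mmHg


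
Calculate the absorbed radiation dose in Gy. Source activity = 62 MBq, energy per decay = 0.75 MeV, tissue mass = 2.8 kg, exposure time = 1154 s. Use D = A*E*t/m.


A = 62 MBq = 6.2000e+07 Bq
E = 0.75 MeV = 1.2015e-13 J
D = A*E*t/m = 6.2000e+07*1.2015e-13*1154/2.8
D = 0.00307 Gy


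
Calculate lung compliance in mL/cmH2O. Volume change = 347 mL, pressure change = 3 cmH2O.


C = dV / dP
C = 347 / 3
C = 115.7 mL/cmH2O


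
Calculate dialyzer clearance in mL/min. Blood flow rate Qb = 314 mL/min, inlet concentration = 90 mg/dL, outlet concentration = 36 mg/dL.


K = Qb * (Cb_in - Cb_out) / Cb_in
K = 314 * (90 - 36) / 90
K = 188.4 mL/min


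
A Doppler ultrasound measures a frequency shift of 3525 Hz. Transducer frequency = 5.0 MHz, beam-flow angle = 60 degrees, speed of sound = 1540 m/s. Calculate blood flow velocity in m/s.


v = fd * c / (2 * f0 * cos(theta))
v = 3525 * 1540 / (2 * 5.0000e+06 * cos(60))
v = 1.086 m/s


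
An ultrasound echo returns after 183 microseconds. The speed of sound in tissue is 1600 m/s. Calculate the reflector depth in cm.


depth = c * t / 2
t = 183 us = 1.8300e-04 s
depth = 1600 * 1.8300e-04 / 2
depth = 0.1464 m = 14.64 cm


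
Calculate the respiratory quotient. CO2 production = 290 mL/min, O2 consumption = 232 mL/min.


RQ = VCO2 / VO2
RQ = 290 / 232
RQ = 1.25


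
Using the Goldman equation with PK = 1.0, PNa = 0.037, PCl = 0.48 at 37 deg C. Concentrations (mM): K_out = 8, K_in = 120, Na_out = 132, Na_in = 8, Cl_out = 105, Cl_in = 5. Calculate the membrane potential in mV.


Vm = (RT/F)*ln((PK*Ko + PNa*Nao + PCl*Cli)/(PK*Ki + PNa*Nai + PCl*Clo))
Numer = 15.284, Denom = 170.696
Vm = -64.49 mV


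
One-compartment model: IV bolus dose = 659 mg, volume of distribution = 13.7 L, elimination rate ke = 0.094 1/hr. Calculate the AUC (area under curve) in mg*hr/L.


C0 = Dose/Vd = 659/13.7 = 48.1022 mg/L
AUC = C0/ke = 48.1022/0.094
AUC = 511.7 mg*hr/L


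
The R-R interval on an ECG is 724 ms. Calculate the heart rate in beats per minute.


HR = 60 / RR_interval(s)
RR = 724 ms = 0.724 s
HR = 60 / 0.724 = 82.87 bpm


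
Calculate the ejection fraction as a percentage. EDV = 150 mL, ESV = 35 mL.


SV = EDV - ESV = 150 - 35 = 115 mL
EF = SV/EDV * 100 = 115/150 * 100
EF = 76.67%


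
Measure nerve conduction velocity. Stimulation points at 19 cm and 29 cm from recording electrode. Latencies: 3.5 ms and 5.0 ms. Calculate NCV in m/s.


Distance = (29 - 19) / 100 = 0.1 m
dt = (5.0 - 3.5) / 1000 = 0.0015 s
NCV = dist / dt = 66.67 m/s


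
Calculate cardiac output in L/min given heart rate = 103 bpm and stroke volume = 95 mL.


CO = HR * SV
CO = 103 * 95 / 1000
CO = 9.785 L/min


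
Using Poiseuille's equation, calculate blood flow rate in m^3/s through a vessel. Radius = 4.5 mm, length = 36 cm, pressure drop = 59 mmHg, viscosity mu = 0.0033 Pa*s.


Q = pi*r^4*dP / (8*mu*L)
r = 0.0045 m, L = 0.36 m
dP = 59 mmHg = 7865.998 Pa
Q = 0.001066 m^3/s


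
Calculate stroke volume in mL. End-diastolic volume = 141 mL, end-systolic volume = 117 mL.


SV = EDV - ESV
SV = 141 - 117
SV = 24 mL


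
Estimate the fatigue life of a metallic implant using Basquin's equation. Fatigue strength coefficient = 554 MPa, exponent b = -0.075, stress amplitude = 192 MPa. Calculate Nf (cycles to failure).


sigma_a = sigma_f' * (2Nf)^b
2Nf = (sigma_a/sigma_f')^(1/b)
2Nf = (192/554)^(1/-0.075)
2Nf = 1368087.3
Nf = 6.84e+05


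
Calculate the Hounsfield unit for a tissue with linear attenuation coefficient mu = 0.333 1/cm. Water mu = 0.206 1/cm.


HU = ((mu_tissue - mu_water) / mu_water) * 1000
HU = ((0.333 - 0.206) / 0.206) * 1000
HU = 616.5


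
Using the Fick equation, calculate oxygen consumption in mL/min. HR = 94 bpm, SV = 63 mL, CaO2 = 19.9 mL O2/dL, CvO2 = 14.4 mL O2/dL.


CO = HR*SV = 94*63/1000 = 5.922 L/min
a-v O2 diff = 19.9 - 14.4 = 5.5 mL/dL
VO2 = CO * (CaO2-CvO2) * 10 dL/L
VO2 = 5.922 * 5.5 * 10
VO2 = 325.7 mL/min


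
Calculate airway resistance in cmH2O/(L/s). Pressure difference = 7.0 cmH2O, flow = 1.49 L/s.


R = dP / flow
R = 7.0 / 1.49
R = 4.698 cmH2O/(L/s)


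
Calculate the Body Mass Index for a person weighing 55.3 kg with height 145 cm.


BMI = weight / height^2
height = 145 cm = 1.45 m
BMI = 55.3 / 1.45^2
BMI = 26.3 kg/m^2


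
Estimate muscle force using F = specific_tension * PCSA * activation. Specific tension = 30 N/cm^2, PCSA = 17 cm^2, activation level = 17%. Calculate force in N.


F = sigma * PCSA * activation
F = 30 * 17 * 0.17
F = 86.7 N


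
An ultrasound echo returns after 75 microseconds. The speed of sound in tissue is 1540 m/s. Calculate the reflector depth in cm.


depth = c * t / 2
t = 75 us = 7.5000e-05 s
depth = 1540 * 7.5000e-05 / 2
depth = 0.05775 m = 5.775 cm


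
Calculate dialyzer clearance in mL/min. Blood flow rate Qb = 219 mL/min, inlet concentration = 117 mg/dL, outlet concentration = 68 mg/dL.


K = Qb * (Cb_in - Cb_out) / Cb_in
K = 219 * (117 - 68) / 117
K = 91.72 mL/min


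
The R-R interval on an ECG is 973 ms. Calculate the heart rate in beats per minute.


HR = 60 / RR_interval(s)
RR = 973 ms = 0.973 s
HR = 60 / 0.973 = 61.66 bpm


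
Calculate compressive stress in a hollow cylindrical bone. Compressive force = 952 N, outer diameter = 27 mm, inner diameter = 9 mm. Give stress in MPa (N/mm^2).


A = pi*(r_o^2 - r_i^2)
r_o = 13.5 mm, r_i = 4.5 mm
A = 508.938 mm^2
sigma = F/A = 952 / 508.938
sigma = 1.871 MPa


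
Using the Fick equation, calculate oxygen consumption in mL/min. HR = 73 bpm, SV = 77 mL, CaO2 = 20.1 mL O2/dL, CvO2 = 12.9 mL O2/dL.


CO = HR*SV = 73*77/1000 = 5.621 L/min
a-v O2 diff = 20.1 - 12.9 = 7.2 mL/dL
VO2 = CO * (CaO2-CvO2) * 10 dL/L
VO2 = 5.621 * 7.2 * 10
VO2 = 404.7 mL/min


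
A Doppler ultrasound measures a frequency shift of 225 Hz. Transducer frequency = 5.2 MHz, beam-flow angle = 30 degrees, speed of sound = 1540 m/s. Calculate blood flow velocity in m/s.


v = fd * c / (2 * f0 * cos(theta))
v = 225 * 1540 / (2 * 5.2000e+06 * cos(30))
v = 0.03847 m/s


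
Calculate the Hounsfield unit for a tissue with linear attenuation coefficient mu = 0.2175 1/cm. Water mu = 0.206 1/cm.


HU = ((mu_tissue - mu_water) / mu_water) * 1000
HU = ((0.2175 - 0.206) / 0.206) * 1000
HU = 55.83


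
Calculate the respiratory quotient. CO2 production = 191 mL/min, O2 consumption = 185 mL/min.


RQ = VCO2 / VO2
RQ = 191 / 185
RQ = 1.032


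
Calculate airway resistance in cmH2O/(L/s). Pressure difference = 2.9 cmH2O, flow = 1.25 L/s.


R = dP / flow
R = 2.9 / 1.25
R = 2.32 cmH2O/(L/s)


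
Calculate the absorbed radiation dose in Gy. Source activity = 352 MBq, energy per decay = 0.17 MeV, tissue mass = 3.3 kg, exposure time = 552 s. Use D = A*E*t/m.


A = 352 MBq = 3.5200e+08 Bq
E = 0.17 MeV = 2.7234e-14 J
D = A*E*t/m = 3.5200e+08*2.7234e-14*552/3.3
D = 0.001604 Gy


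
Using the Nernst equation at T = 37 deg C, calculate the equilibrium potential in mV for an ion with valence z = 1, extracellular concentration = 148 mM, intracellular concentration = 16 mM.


E = (RT/(zF)) * ln(C_out/C_in)
T = 37 + 273.15 = 310.15 K
E = (8.314 * 310.15 / (1 * 96485)) * ln(148/16)
E = 59.45 mV


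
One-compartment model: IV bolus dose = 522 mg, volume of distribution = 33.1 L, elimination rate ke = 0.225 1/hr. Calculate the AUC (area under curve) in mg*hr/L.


C0 = Dose/Vd = 522/33.1 = 15.7704 mg/L
AUC = C0/ke = 15.7704/0.225
AUC = 70.09 mg*hr/L


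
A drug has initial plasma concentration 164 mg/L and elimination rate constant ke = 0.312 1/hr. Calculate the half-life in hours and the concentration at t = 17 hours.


t_half = ln(2) / ke = 0.693147 / 0.312 = 2.222 hr
C(t) = C0 * exp(-ke*t) = 164 * exp(-0.312*17)
C(17) = 0.8154 mg/L


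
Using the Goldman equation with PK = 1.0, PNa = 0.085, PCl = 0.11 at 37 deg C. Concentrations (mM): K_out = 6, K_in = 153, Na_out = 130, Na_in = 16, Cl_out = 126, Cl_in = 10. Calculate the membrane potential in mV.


Vm = (RT/F)*ln((PK*Ko + PNa*Nao + PCl*Cli)/(PK*Ki + PNa*Nai + PCl*Clo))
Numer = 18.15, Denom = 168.22
Vm = -59.51 mV


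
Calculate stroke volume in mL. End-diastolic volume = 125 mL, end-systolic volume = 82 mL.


SV = EDV - ESV
SV = 125 - 82
SV = 43 mL


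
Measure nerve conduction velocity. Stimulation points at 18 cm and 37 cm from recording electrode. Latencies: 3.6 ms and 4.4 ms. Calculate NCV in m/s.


Distance = (37 - 18) / 100 = 0.19 m
dt = (4.4 - 3.6) / 1000 = 8.0000e-04 s
NCV = dist / dt = 237.5 m/s


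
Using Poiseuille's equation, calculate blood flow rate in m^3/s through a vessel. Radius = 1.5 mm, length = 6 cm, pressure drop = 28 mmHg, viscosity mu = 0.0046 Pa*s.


Q = pi*r^4*dP / (8*mu*L)
r = 0.0015 m, L = 0.06 m
dP = 28 mmHg = 3733.016 Pa
Q = 2.6889e-05 m^3/s


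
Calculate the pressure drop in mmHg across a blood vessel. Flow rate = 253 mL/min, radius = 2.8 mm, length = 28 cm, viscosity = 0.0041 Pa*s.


dP = 8*mu*L*Q / (pi*r^4)
Q = 253 mL/min = 4.21667e-06 m^3/s
dP = 200.549 Pa = 200.549 / 133.322 mmHg = 1.504 mmHg


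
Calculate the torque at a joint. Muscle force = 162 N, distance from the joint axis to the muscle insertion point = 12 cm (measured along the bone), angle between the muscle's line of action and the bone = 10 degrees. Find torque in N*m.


Torque = F * d * sin(theta)   (moment arm = d*sin(theta))
d = 12 cm = 0.12 m
Torque = 162 * 0.12 * sin(10)
Torque = 3.376 N*m


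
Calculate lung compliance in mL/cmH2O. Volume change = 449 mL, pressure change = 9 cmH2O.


C = dV / dP
C = 449 / 9
C = 49.89 mL/cmH2O


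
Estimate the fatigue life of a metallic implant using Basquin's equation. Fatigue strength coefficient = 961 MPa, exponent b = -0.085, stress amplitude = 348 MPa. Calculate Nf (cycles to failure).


sigma_a = sigma_f' * (2Nf)^b
2Nf = (sigma_a/sigma_f')^(1/b)
2Nf = (348/961)^(1/-0.085)
2Nf = 154857.09
Nf = 7.743e+04


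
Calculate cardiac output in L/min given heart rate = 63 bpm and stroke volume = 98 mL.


CO = HR * SV
CO = 63 * 98 / 1000
CO = 6.174 L/min


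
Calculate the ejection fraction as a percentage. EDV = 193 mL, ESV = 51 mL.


SV = EDV - ESV = 193 - 51 = 142 mL
EF = SV/EDV * 100 = 142/193 * 100
EF = 73.58%


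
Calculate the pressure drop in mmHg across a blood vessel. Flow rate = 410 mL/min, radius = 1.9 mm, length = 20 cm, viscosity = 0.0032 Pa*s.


dP = 8*mu*L*Q / (pi*r^4)
Q = 410 mL/min = 6.83333e-06 m^3/s
dP = 854.551 Pa = 854.551 / 133.322 mmHg = 6.41 mmHg


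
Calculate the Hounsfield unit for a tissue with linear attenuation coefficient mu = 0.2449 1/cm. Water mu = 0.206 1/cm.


HU = ((mu_tissue - mu_water) / mu_water) * 1000
HU = ((0.2449 - 0.206) / 0.206) * 1000
HU = 188.8


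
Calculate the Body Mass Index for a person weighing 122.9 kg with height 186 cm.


BMI = weight / height^2
height = 186 cm = 1.86 m
BMI = 122.9 / 1.86^2
BMI = 35.52 kg/m^2


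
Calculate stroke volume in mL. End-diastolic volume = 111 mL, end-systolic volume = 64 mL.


SV = EDV - ESV
SV = 111 - 64
SV = 47 mL


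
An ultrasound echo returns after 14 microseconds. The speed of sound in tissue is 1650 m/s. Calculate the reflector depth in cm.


depth = c * t / 2
t = 14 us = 1.4000e-05 s
depth = 1650 * 1.4000e-05 / 2
depth = 0.01155 m = 1.155 cm


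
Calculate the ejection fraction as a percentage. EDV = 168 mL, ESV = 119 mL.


SV = EDV - ESV = 168 - 119 = 49 mL
EF = SV/EDV * 100 = 49/168 * 100
EF = 29.17%


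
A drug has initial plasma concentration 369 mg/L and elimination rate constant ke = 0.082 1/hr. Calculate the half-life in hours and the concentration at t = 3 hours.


t_half = ln(2) / ke = 0.693147 / 0.082 = 8.453 hr
C(t) = C0 * exp(-ke*t) = 369 * exp(-0.082*3)
C(3) = 288.5 mg/L


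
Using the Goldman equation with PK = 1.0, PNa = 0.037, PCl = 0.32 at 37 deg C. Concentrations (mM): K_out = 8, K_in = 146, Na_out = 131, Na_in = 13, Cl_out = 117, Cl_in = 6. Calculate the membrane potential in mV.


Vm = (RT/F)*ln((PK*Ko + PNa*Nao + PCl*Cli)/(PK*Ki + PNa*Nai + PCl*Clo))
Numer = 14.767, Denom = 183.921
Vm = -67.4 mV


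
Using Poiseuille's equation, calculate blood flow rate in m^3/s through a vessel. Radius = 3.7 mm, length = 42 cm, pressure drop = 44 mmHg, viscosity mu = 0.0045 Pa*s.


Q = pi*r^4*dP / (8*mu*L)
r = 0.0037 m, L = 0.42 m
dP = 44 mmHg = 5866.168 Pa
Q = 2.2843e-04 m^3/s


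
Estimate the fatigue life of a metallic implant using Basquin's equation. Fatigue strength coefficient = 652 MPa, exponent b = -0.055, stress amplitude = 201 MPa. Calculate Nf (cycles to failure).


sigma_a = sigma_f' * (2Nf)^b
2Nf = (sigma_a/sigma_f')^(1/b)
2Nf = (201/652)^(1/-0.055)
2Nf = 1.9581509e+09
Nf = 9.7908e+08


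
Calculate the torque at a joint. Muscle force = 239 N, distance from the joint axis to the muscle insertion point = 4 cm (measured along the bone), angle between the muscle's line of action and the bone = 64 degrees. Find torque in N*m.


Torque = F * d * sin(theta)   (moment arm = d*sin(theta))
d = 4 cm = 0.04 m
Torque = 239 * 0.04 * sin(64)
Torque = 8.592 N*m


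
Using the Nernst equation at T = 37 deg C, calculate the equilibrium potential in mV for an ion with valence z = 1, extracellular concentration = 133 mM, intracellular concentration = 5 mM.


E = (RT/(zF)) * ln(C_out/C_in)
T = 37 + 273.15 = 310.15 K
E = (8.314 * 310.15 / (1 * 96485)) * ln(133/5)
E = 87.68 mV


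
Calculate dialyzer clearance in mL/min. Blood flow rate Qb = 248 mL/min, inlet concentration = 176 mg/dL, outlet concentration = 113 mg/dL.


K = Qb * (Cb_in - Cb_out) / Cb_in
K = 248 * (176 - 113) / 176
K = 88.77 mL/min


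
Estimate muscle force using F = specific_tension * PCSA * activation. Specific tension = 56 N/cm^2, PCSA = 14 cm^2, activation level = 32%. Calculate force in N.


F = sigma * PCSA * activation
F = 56 * 14 * 0.32
F = 250.9 N


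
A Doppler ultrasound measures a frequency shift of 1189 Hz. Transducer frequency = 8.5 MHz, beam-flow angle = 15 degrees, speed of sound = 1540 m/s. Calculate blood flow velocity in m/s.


v = fd * c / (2 * f0 * cos(theta))
v = 1189 * 1540 / (2 * 8.5000e+06 * cos(15))
v = 0.1115 m/s


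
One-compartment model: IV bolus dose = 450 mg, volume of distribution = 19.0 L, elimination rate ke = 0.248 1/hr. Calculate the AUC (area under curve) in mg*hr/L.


C0 = Dose/Vd = 450/19.0 = 23.6842 mg/L
AUC = C0/ke = 23.6842/0.248
AUC = 95.5 mg*hr/L


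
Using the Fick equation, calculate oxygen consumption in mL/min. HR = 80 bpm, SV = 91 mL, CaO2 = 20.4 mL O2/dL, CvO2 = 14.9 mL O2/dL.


CO = HR*SV = 80*91/1000 = 7.28 L/min
a-v O2 diff = 20.4 - 14.9 = 5.5 mL/dL
VO2 = CO * (CaO2-CvO2) * 10 dL/L
VO2 = 7.28 * 5.5 * 10
VO2 = 400.4 mL/min


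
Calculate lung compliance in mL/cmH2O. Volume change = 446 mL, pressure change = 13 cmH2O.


C = dV / dP
C = 446 / 13
C = 34.31 mL/cmH2O


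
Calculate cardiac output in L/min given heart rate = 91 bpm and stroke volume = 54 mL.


CO = HR * SV
CO = 91 * 54 / 1000
CO = 4.914 L/min


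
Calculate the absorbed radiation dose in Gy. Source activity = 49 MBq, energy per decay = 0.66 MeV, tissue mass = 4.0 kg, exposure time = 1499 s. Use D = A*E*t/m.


A = 49 MBq = 4.9000e+07 Bq
E = 0.66 MeV = 1.05732e-13 J
D = A*E*t/m = 4.9000e+07*1.05732e-13*1499/4.0
D = 0.001942 Gy


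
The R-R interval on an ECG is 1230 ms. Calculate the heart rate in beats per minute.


HR = 60 / RR_interval(s)
RR = 1230 ms = 1.23 s
HR = 60 / 1.23 = 48.78 bpm


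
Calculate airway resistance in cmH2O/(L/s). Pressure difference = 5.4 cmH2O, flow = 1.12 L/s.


R = dP / flow
R = 5.4 / 1.12
R = 4.821 cmH2O/(L/s)


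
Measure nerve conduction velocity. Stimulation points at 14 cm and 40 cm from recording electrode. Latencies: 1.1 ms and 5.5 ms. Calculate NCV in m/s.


Distance = (40 - 14) / 100 = 0.26 m
dt = (5.5 - 1.1) / 1000 = 0.0044 s
NCV = dist / dt = 59.09 m/s


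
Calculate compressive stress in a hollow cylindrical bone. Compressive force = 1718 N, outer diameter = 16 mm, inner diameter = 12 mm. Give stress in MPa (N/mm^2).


A = pi*(r_o^2 - r_i^2)
r_o = 8 mm, r_i = 6 mm
A = 87.9646 mm^2
sigma = F/A = 1718 / 87.9646
sigma = 19.53 MPa


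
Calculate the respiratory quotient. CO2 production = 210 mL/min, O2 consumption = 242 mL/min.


RQ = VCO2 / VO2
RQ = 210 / 242
RQ = 0.8678


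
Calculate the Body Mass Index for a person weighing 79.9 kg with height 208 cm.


BMI = weight / height^2
height = 208 cm = 2.08 m
BMI = 79.9 / 2.08^2
BMI = 18.47 kg/m^2


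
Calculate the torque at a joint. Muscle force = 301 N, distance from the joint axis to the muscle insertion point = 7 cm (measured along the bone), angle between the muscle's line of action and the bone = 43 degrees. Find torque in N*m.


Torque = F * d * sin(theta)   (moment arm = d*sin(theta))
d = 7 cm = 0.07 m
Torque = 301 * 0.07 * sin(43)
Torque = 14.37 N*m


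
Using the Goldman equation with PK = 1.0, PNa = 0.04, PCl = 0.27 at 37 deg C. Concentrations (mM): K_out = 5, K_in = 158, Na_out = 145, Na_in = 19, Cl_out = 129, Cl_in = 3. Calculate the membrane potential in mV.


Vm = (RT/F)*ln((PK*Ko + PNa*Nao + PCl*Cli)/(PK*Ki + PNa*Nai + PCl*Clo))
Numer = 11.61, Denom = 193.59
Vm = -75.2 mV


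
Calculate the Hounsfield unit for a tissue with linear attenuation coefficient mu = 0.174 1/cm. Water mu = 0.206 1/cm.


HU = ((mu_tissue - mu_water) / mu_water) * 1000
HU = ((0.174 - 0.206) / 0.206) * 1000
HU = -155.3


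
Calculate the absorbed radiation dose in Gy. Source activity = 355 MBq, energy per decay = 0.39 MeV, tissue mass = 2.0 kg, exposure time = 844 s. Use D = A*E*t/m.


A = 355 MBq = 3.5500e+08 Bq
E = 0.39 MeV = 6.2478e-14 J
D = A*E*t/m = 3.5500e+08*6.2478e-14*844/2.0
D = 0.00936 Gy


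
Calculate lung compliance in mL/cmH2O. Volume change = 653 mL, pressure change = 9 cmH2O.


C = dV / dP
C = 653 / 9
C = 72.56 mL/cmH2O


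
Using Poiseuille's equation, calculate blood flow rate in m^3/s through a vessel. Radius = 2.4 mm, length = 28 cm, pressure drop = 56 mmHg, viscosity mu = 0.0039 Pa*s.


Q = pi*r^4*dP / (8*mu*L)
r = 0.0024 m, L = 0.28 m
dP = 56 mmHg = 7466.032 Pa
Q = 8.9078e-05 m^3/s


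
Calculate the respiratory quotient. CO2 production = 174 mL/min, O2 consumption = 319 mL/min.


RQ = VCO2 / VO2
RQ = 174 / 319
RQ = 0.5455


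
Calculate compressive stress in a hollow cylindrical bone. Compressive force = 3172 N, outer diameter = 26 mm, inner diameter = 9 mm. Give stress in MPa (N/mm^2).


A = pi*(r_o^2 - r_i^2)
r_o = 13 mm, r_i = 4.5 mm
A = 467.312 mm^2
sigma = F/A = 3172 / 467.312
sigma = 6.788 MPa


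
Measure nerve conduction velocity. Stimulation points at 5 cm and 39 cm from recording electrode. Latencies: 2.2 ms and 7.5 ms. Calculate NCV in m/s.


Distance = (39 - 5) / 100 = 0.34 m
dt = (7.5 - 2.2) / 1000 = 0.0053 s
NCV = dist / dt = 64.15 m/s


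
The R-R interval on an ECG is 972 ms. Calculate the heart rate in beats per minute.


HR = 60 / RR_interval(s)
RR = 972 ms = 0.972 s
HR = 60 / 0.972 = 61.73 bpm


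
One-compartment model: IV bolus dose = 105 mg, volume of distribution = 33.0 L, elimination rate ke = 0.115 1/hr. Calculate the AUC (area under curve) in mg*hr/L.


C0 = Dose/Vd = 105/33.0 = 3.18182 mg/L
AUC = C0/ke = 3.18182/0.115
AUC = 27.67 mg*hr/L


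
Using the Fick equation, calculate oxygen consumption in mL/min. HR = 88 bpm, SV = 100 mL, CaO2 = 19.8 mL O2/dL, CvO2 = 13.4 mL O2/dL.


CO = HR*SV = 88*100/1000 = 8.8 L/min
a-v O2 diff = 19.8 - 13.4 = 6.4 mL/dL
VO2 = CO * (CaO2-CvO2) * 10 dL/L
VO2 = 8.8 * 6.4 * 10
VO2 = 563.2 mL/min


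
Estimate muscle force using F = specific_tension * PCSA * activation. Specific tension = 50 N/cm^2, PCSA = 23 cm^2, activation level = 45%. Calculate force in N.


F = sigma * PCSA * activation
F = 50 * 23 * 0.45
F = 517.5 N


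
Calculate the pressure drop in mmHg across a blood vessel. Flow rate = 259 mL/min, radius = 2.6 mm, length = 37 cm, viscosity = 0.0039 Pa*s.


dP = 8*mu*L*Q / (pi*r^4)
Q = 259 mL/min = 4.31667e-06 m^3/s
dP = 347.106 Pa = 347.106 / 133.322 mmHg = 2.604 mmHg


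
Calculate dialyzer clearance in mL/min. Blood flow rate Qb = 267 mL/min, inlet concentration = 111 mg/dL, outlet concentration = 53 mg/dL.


K = Qb * (Cb_in - Cb_out) / Cb_in
K = 267 * (111 - 53) / 111
K = 139.5 mL/min


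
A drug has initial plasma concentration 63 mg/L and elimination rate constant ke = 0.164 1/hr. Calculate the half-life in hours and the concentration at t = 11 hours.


t_half = ln(2) / ke = 0.693147 / 0.164 = 4.227 hr
C(t) = C0 * exp(-ke*t) = 63 * exp(-0.164*11)
C(11) = 10.37 mg/L


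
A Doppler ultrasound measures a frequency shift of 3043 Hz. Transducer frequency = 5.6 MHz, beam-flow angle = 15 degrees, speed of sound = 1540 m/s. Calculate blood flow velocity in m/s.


v = fd * c / (2 * f0 * cos(theta))
v = 3043 * 1540 / (2 * 5.6000e+06 * cos(15))
v = 0.4332 m/s


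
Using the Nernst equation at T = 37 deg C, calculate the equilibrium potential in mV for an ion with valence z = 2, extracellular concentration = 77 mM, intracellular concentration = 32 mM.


E = (RT/(zF)) * ln(C_out/C_in)
T = 37 + 273.15 = 310.15 K
E = (8.314 * 310.15 / (2 * 96485)) * ln(77/32)
E = 11.73 mV


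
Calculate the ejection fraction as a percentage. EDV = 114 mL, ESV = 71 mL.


SV = EDV - ESV = 114 - 71 = 43 mL
EF = SV/EDV * 100 = 43/114 * 100
EF = 37.72%


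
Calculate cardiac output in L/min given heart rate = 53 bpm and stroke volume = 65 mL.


CO = HR * SV
CO = 53 * 65 / 1000
CO = 3.445 L/min


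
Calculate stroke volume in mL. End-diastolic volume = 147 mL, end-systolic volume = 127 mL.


SV = EDV - ESV
SV = 147 - 127
SV = 20 mL


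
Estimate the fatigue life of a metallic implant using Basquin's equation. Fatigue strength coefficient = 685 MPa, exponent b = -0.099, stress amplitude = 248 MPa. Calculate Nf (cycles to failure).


sigma_a = sigma_f' * (2Nf)^b
2Nf = (sigma_a/sigma_f')^(1/b)
2Nf = (248/685)^(1/-0.099)
2Nf = 28639.042
Nf = 1.432e+04


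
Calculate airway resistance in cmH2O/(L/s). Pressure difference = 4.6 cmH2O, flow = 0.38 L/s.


R = dP / flow
R = 4.6 / 0.38
R = 12.11 cmH2O/(L/s)


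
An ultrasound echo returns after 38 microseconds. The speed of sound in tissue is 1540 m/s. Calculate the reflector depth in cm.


depth = c * t / 2
t = 38 us = 3.8000e-05 s
depth = 1540 * 3.8000e-05 / 2
depth = 0.02926 m = 2.926 cm


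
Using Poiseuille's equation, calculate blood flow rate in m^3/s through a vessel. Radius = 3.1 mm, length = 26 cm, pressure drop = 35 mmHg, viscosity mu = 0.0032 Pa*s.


Q = pi*r^4*dP / (8*mu*L)
r = 0.0031 m, L = 0.26 m
dP = 35 mmHg = 4666.27 Pa
Q = 2.0340e-04 m^3/s


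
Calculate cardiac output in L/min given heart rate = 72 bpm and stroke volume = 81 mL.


CO = HR * SV
CO = 72 * 81 / 1000
CO = 5.832 L/min


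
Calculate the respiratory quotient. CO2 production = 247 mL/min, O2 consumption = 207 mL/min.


RQ = VCO2 / VO2
RQ = 247 / 207
RQ = 1.193


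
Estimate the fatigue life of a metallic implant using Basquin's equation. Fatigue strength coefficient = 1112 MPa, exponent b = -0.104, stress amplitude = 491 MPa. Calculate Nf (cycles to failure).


sigma_a = sigma_f' * (2Nf)^b
2Nf = (sigma_a/sigma_f')^(1/b)
2Nf = (491/1112)^(1/-0.104)
2Nf = 2592.3016
Nf = 1296


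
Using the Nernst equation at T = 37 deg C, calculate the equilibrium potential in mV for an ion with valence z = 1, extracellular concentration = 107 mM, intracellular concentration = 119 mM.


E = (RT/(zF)) * ln(C_out/C_in)
T = 37 + 273.15 = 310.15 K
E = (8.314 * 310.15 / (1 * 96485)) * ln(107/119)
E = -2.841 mV


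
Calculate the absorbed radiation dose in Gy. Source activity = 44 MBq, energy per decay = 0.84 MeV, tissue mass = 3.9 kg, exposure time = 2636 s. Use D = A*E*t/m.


A = 44 MBq = 4.4000e+07 Bq
E = 0.84 MeV = 1.34568e-13 J
D = A*E*t/m = 4.4000e+07*1.34568e-13*2636/3.9
D = 0.004002 Gy


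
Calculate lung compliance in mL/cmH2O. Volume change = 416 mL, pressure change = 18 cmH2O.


C = dV / dP
C = 416 / 18
C = 23.11 mL/cmH2O


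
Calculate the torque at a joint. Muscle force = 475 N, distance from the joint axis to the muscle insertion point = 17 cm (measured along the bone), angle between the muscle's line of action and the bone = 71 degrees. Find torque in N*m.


Torque = F * d * sin(theta)   (moment arm = d*sin(theta))
d = 17 cm = 0.17 m
Torque = 475 * 0.17 * sin(71)
Torque = 76.35 N*m


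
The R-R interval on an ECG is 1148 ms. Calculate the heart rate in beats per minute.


HR = 60 / RR_interval(s)
RR = 1148 ms = 1.148 s
HR = 60 / 1.148 = 52.26 bpm


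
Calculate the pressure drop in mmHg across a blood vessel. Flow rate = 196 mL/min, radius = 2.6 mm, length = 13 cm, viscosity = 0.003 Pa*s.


dP = 8*mu*L*Q / (pi*r^4)
Q = 196 mL/min = 3.26667e-06 m^3/s
dP = 70.9932 Pa = 70.9932 / 133.322 mmHg = 0.5325 mmHg


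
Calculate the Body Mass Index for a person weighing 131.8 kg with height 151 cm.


BMI = weight / height^2
height = 151 cm = 1.51 m
BMI = 131.8 / 1.51^2
BMI = 57.8 kg/m^2


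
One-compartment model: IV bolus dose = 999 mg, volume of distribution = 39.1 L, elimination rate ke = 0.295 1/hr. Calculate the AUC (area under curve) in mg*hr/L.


C0 = Dose/Vd = 999/39.1 = 25.5499 mg/L
AUC = C0/ke = 25.5499/0.295
AUC = 86.61 mg*hr/L


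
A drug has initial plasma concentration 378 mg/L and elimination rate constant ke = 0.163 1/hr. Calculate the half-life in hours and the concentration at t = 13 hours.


t_half = ln(2) / ke = 0.693147 / 0.163 = 4.252 hr
C(t) = C0 * exp(-ke*t) = 378 * exp(-0.163*13)
C(13) = 45.42 mg/L


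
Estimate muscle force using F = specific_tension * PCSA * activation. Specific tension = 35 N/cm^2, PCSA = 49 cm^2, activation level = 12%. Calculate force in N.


F = sigma * PCSA * activation
F = 35 * 49 * 0.12
F = 205.8 N


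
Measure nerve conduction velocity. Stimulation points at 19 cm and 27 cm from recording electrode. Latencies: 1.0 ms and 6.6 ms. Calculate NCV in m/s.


Distance = (27 - 19) / 100 = 0.08 m
dt = (6.6 - 1.0) / 1000 = 0.0056 s
NCV = dist / dt = 14.29 m/s


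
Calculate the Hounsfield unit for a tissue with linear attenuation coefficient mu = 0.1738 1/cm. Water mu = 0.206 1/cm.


HU = ((mu_tissue - mu_water) / mu_water) * 1000
HU = ((0.1738 - 0.206) / 0.206) * 1000
HU = -156.3


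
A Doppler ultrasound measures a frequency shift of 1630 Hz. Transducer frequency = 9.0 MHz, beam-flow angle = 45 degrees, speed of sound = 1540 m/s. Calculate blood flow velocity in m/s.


v = fd * c / (2 * f0 * cos(theta))
v = 1630 * 1540 / (2 * 9.0000e+06 * cos(45))
v = 0.1972 m/s


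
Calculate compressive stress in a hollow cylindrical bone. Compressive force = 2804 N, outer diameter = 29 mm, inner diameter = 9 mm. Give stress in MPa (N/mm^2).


A = pi*(r_o^2 - r_i^2)
r_o = 14.5 mm, r_i = 4.5 mm
A = 596.903 mm^2
sigma = F/A = 2804 / 596.903
sigma = 4.698 MPa


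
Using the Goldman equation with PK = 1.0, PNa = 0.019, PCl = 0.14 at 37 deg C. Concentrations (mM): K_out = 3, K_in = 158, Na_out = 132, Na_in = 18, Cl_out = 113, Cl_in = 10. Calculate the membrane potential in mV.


Vm = (RT/F)*ln((PK*Ko + PNa*Nao + PCl*Cli)/(PK*Ki + PNa*Nai + PCl*Clo))
Numer = 6.908, Denom = 174.162
Vm = -86.25 mV


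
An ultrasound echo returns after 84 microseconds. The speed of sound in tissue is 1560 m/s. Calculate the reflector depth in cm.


depth = c * t / 2
t = 84 us = 8.4000e-05 s
depth = 1560 * 8.4000e-05 / 2
depth = 0.06552 m = 6.552 cm


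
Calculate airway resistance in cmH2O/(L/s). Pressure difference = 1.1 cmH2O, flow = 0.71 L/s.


R = dP / flow
R = 1.1 / 0.71
R = 1.549 cmH2O/(L/s)


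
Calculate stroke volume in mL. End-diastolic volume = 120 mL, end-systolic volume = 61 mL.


SV = EDV - ESV
SV = 120 - 61
SV = 59 mL


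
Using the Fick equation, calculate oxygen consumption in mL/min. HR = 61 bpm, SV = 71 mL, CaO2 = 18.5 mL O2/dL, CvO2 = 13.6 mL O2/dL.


CO = HR*SV = 61*71/1000 = 4.331 L/min
a-v O2 diff = 18.5 - 13.6 = 4.9 mL/dL
VO2 = CO * (CaO2-CvO2) * 10 dL/L
VO2 = 4.331 * 4.9 * 10
VO2 = 212.2 mL/min


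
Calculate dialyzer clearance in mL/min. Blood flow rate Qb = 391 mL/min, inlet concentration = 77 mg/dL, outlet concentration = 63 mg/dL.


K = Qb * (Cb_in - Cb_out) / Cb_in
K = 391 * (77 - 63) / 77
K = 71.09 mL/min


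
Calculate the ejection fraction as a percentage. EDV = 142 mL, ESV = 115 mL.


SV = EDV - ESV = 142 - 115 = 27 mL
EF = SV/EDV * 100 = 27/142 * 100
EF = 19.01%


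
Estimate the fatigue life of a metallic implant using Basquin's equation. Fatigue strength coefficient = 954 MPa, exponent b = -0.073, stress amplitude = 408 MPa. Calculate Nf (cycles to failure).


sigma_a = sigma_f' * (2Nf)^b
2Nf = (sigma_a/sigma_f')^(1/b)
2Nf = (408/954)^(1/-0.073)
2Nf = 113048.08
Nf = 5.652e+04


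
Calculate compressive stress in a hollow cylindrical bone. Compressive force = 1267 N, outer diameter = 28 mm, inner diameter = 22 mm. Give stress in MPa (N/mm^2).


A = pi*(r_o^2 - r_i^2)
r_o = 14 mm, r_i = 11 mm
A = 235.619 mm^2
sigma = F/A = 1267 / 235.619
sigma = 5.377 MPa


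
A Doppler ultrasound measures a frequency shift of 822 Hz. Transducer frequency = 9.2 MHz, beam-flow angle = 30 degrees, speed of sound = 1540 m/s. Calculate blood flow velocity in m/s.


v = fd * c / (2 * f0 * cos(theta))
v = 822 * 1540 / (2 * 9.2000e+06 * cos(30))
v = 0.07944 m/s


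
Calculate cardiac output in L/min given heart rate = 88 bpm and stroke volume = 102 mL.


CO = HR * SV
CO = 88 * 102 / 1000
CO = 8.976 L/min


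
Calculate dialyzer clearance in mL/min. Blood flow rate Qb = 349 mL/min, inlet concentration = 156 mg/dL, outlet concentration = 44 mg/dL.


K = Qb * (Cb_in - Cb_out) / Cb_in
K = 349 * (156 - 44) / 156
K = 250.6 mL/min


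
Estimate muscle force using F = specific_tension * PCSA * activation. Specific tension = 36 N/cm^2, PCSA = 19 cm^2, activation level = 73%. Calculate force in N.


F = sigma * PCSA * activation
F = 36 * 19 * 0.73
F = 499.3 N


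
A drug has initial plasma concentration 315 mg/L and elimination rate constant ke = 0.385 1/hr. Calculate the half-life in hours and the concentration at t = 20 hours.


t_half = ln(2) / ke = 0.693147 / 0.385 = 1.8 hr
C(t) = C0 * exp(-ke*t) = 315 * exp(-0.385*20)
C(20) = 0.1426 mg/L


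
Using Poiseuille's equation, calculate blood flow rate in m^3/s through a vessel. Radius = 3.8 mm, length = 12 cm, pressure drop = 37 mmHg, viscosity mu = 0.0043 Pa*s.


Q = pi*r^4*dP / (8*mu*L)
r = 0.0038 m, L = 0.12 m
dP = 37 mmHg = 4932.914 Pa
Q = 7.8280e-04 m^3/s


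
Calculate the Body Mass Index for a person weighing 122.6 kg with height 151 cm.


BMI = weight / height^2
height = 151 cm = 1.51 m
BMI = 122.6 / 1.51^2
BMI = 53.77 kg/m^2


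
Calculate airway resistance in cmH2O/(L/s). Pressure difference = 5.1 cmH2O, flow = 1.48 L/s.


R = dP / flow
R = 5.1 / 1.48
R = 3.446 cmH2O/(L/s)


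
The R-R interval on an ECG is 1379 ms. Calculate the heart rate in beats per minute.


HR = 60 / RR_interval(s)
RR = 1379 ms = 1.379 s
HR = 60 / 1.379 = 43.51 bpm


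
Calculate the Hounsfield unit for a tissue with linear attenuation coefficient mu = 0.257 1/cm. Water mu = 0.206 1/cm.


HU = ((mu_tissue - mu_water) / mu_water) * 1000
HU = ((0.257 - 0.206) / 0.206) * 1000
HU = 247.6


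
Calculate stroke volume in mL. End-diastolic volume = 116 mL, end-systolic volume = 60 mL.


SV = EDV - ESV
SV = 116 - 60
SV = 56 mL


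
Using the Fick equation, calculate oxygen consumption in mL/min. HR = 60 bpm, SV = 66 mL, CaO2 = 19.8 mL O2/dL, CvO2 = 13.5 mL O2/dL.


CO = HR*SV = 60*66/1000 = 3.96 L/min
a-v O2 diff = 19.8 - 13.5 = 6.3 mL/dL
VO2 = CO * (CaO2-CvO2) * 10 dL/L
VO2 = 3.96 * 6.3 * 10
VO2 = 249.5 mL/min


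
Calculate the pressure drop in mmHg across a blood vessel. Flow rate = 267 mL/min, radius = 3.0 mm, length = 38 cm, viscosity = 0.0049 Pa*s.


dP = 8*mu*L*Q / (pi*r^4)
Q = 267 mL/min = 4.45e-06 m^3/s
dP = 260.492 Pa = 260.492 / 133.322 mmHg = 1.954 mmHg


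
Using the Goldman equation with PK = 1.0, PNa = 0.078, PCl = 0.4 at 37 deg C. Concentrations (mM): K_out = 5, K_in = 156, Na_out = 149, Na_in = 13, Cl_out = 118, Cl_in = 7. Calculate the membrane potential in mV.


Vm = (RT/F)*ln((PK*Ko + PNa*Nao + PCl*Cli)/(PK*Ki + PNa*Nai + PCl*Clo))
Numer = 19.422, Denom = 204.214
Vm = -62.88 mV


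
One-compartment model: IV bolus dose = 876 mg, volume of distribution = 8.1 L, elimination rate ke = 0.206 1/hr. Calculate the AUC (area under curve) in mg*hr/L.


C0 = Dose/Vd = 876/8.1 = 108.148 mg/L
AUC = C0/ke = 108.148/0.206
AUC = 525 mg*hr/L


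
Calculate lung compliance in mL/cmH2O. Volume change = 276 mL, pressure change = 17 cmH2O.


C = dV / dP
C = 276 / 17
C = 16.24 mL/cmH2O


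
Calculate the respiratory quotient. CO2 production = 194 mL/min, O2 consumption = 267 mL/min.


RQ = VCO2 / VO2
RQ = 194 / 267
RQ = 0.7266


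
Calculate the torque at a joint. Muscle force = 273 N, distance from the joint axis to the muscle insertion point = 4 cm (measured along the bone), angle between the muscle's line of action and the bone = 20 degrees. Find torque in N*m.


Torque = F * d * sin(theta)   (moment arm = d*sin(theta))
d = 4 cm = 0.04 m
Torque = 273 * 0.04 * sin(20)
Torque = 3.735 N*m


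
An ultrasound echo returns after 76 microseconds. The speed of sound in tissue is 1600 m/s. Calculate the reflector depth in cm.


depth = c * t / 2
t = 76 us = 7.6000e-05 s
depth = 1600 * 7.6000e-05 / 2
depth = 0.0608 m = 6.08 cm


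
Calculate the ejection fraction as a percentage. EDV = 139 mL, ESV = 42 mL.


SV = EDV - ESV = 139 - 42 = 97 mL
EF = SV/EDV * 100 = 97/139 * 100
EF = 69.78%


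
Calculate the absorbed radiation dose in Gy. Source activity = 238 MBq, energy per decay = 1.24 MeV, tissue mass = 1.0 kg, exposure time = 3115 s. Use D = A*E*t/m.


A = 238 MBq = 2.3800e+08 Bq
E = 1.24 MeV = 1.98648e-13 J
D = A*E*t/m = 2.3800e+08*1.98648e-13*3115/1.0
D = 0.1473 Gy


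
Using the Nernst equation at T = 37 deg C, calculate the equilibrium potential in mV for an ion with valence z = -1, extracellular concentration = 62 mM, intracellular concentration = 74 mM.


E = (RT/(zF)) * ln(C_out/C_in)
T = 37 + 273.15 = 310.15 K
E = (8.314 * 310.15 / (-1 * 96485)) * ln(62/74)
E = 4.729 mV


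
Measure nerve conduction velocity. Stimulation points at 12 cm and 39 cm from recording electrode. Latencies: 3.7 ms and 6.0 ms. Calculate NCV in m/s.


Distance = (39 - 12) / 100 = 0.27 m
dt = (6.0 - 3.7) / 1000 = 0.0023 s
NCV = dist / dt = 117.4 m/s


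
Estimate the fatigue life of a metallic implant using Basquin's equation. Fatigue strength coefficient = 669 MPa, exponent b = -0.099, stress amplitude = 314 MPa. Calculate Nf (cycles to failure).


sigma_a = sigma_f' * (2Nf)^b
2Nf = (sigma_a/sigma_f')^(1/b)
2Nf = (314/669)^(1/-0.099)
2Nf = 2080.3967
Nf = 1040
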